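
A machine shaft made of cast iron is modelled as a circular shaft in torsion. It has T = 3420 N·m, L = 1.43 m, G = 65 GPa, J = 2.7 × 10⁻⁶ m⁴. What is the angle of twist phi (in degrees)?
Model: a circular shaft in torsion, so phi = (T·L) / (G·J).
Convert to SI units:
  G = 65 GPa = 6.5 × 10¹⁰ Pa
Substitute:
  phi = (3420 × 1.43) / ((6.5 × 10¹⁰) × (2.7 × 10⁻⁶))
  phi = 0.02787 rad
Convert to degrees: phi = 0.02787 × 180/π = 1.597°
Final answer: phi = 1.597°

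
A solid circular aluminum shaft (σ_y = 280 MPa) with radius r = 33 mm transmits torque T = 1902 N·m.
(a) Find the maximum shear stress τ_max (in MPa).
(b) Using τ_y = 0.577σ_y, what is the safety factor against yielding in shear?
(a) For a solid circular shaft, τ_max = T·r/J with J = π·r^4/2, i.e. τ_max = 2·T / (π·r^3). Convert r = 33 mm = 0.033 m.
  τ_max = (2 × 1902) / (π × 0.033^3) = 3.369 × 10⁷ Pa = 33.69 MPa
(b) τ_y = 0.577 × 280 = 161.56 MPa
  SF = τ_y/τ_max = 161.56 / 33.69 = 4.795
Final answer: (a) τ_max = 33.69 MPa, (b) SF = 4.795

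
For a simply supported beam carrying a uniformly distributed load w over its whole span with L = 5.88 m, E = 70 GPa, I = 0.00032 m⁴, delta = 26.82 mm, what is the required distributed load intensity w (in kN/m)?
Model: a simply supported beam carrying a uniformly distributed load w over its whole span, so delta = (5·w·L^4) / (384·E·I).
Solve for w: w = (384·delta·E·I) / (5·L^4).
Convert to SI units:
  E = 70 GPa = 7 × 10¹⁰ Pa
  delta = 26.82 mm = 0.02682 m
Substitute:
  w = (384 × 0.02682 × (7 × 10¹⁰) × 0.00032) / (5 × 5.88^4)
  w = 38600 N/m
Convert: w = 38600 N/m = 38.6 kN/m
Final answer: w = 38.6 kN/m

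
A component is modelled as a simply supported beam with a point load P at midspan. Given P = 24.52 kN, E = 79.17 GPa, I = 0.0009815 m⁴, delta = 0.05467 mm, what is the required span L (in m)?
Model: a simply supported beam with a point load P at midspan, so delta = (P·L^3) / (48·E·I).
Solve for L: L = ((48·delta·E·I) / P)^(1/3).
Convert to SI units:
  P = 24.52 kN = 24520 N
  E = 79.17 GPa = 7.917 × 10¹⁰ Pa
  delta = 0.05467 mm = 5.467 × 10⁻⁵ m
Substitute:
  L = ((48 × (5.467 × 10⁻⁵) × (7.917 × 10¹⁰) × 0.0009815) / 24520)^(1/3)
  L = 2.026 m
Final answer: L = 2.026 m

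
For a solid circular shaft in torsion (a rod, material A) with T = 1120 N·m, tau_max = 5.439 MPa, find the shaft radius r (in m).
Model: a solid circular shaft in torsion, so tau_max = (2·T) / (π·r^3).
Solve for r: r = ((2·T) / (π·tau_max))^(1/3).
Convert to SI units:
  tau_max = 5.439 MPa = 5.439 × 10⁶ Pa
Substitute:
  r = ((2 × 1120) / (π × (5.439 × 10⁶)))^(1/3)
  r = 0.0508 m
Final answer: r = 0.0508 m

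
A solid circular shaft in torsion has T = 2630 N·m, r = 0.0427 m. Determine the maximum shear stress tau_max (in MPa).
Model: a solid circular shaft in torsion, so tau_max = (2·T) / (π·r^3).
Substitute:
  tau_max = (2 × 2630) / (π × 0.0427^3)
  tau_max = 2.151 × 10⁷ Pa
Convert: tau_max = 2.151 × 10⁷ Pa = 21.51 MPa
Final answer: tau_max = 21.51 MPa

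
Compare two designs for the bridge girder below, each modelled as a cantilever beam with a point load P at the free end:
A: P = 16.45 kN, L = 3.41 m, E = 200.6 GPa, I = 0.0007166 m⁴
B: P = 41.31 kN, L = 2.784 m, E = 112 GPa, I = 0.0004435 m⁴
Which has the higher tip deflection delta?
Model: a cantilever beam with a point load P at the free end, so delta = (P·L^3) / (3·E·I) (SI units).
  A: delta = (16450 × 3.41^3) / (3 × (2.006 × 10¹¹) × 0.0007166) = 0.001513 m = 1.513 mm
  B: delta = (41310 × 2.784^3) / (3 × (1.12 × 10¹¹) × 0.0004435) = 0.005982 m = 5.982 mm
5.982 mm > 1.513 mm, so B is larger.
Final answer: B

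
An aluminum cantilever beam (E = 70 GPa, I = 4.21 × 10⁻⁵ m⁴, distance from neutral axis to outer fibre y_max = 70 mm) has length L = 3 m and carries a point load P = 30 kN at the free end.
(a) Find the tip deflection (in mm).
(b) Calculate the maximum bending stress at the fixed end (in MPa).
(a) Tip deflection of a cantilever with an end point load: δ = P·L^3 / (3·E·I). Convert P = 30 kN = 30000 N, E = 70 GPa = 7 × 10¹⁰ Pa.
  δ = (30000 × 3^3) / (3 × (7 × 10¹⁰) × (4.21 × 10⁻⁵)) = 0.09162 m = 91.62 mm
(b) Maximum bending moment at the fixed end: M = P·L = 30000 × 3 = 90000 N·m. Convert y_max = 70 mm = 0.07 m.
  σ = M·y_max / I = (90000 × 0.07) / (4.21 × 10⁻⁵) = 1.496 × 10⁸ Pa = 149.6 MPa
Final answer: (a) δ = 91.62 mm, (b) σ = 149.6 MPa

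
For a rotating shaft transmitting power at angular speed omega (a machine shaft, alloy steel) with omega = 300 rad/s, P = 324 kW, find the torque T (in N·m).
Model: a rotating shaft transmitting power at angular speed omega, so P = T·omega.
Solve for T: T = P / omega.
Convert to SI units:
  P = 324 kW = 324000 W
Substitute:
  T = 324000 / 300
  T = 1080 N·m
Final answer: T = 1080 N·m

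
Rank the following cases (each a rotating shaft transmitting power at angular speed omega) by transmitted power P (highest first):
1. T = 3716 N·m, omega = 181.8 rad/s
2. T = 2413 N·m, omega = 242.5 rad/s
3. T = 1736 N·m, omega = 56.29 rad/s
Model: a rotating shaft transmitting power at angular speed omega, so P = T·omega (SI units).
  Case 1: P = 3716 × 181.8 = 675600 W = 675.6 kW
  Case 2: P = 2413 × 242.5 = 585200 W = 585.2 kW
  Case 3: P = 1736 × 56.29 = 97720 W = 97.72 kW
Ordering: 675.6 kW (case 1) > 585.2 kW (case 2) > 97.72 kW (case 3)
Final answer: 1, 2, 3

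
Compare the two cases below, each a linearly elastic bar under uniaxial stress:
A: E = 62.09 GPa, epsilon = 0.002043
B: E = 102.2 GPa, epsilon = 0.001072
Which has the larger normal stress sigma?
Model: a linearly elastic bar under uniaxial stress, so sigma = E·epsilon (SI units).
  A: sigma = (6.209 × 10¹⁰) × 0.002043 = 1.268 × 10⁸ Pa = 126.8 MPa
  B: sigma = (1.022 × 10¹¹) × 0.001072 = 1.096 × 10⁸ Pa = 109.6 MPa
126.8 MPa > 109.6 MPa, so A is larger.
Final answer: A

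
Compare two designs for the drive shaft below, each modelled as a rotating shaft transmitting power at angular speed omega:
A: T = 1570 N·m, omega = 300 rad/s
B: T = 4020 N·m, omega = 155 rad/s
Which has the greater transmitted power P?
Model: a rotating shaft transmitting power at angular speed omega, so P = T·omega (SI units).
  A: P = 1570 × 300 = 471000 W = 471 kW
  B: P = 4020 × 155 = 623100 W = 623.1 kW
623.1 kW > 471 kW, so B is larger.
Final answer: B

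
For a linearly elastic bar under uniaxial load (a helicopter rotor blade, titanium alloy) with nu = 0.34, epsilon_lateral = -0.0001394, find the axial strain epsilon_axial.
Model: a linearly elastic bar under uniaxial load, so epsilon_lateral = -nu·epsilon_axial.
Solve for epsilon_axial: epsilon_axial = -epsilon_lateral / nu.
Substitute:
  epsilon_axial = -(-0.0001394) / 0.34
  epsilon_axial = 0.00041
Final answer: epsilon_axial = 0.00041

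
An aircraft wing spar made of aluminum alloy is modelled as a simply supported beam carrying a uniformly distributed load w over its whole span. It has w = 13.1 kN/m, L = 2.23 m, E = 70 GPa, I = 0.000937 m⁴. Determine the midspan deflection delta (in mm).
Model: a simply supported beam carrying a uniformly distributed load w over its whole span, so delta = (5·w·L^4) / (384·E·I).
Convert to SI units:
  w = 13.1 kN/m = 13100 N/m
  E = 70 GPa = 7 × 10¹⁰ Pa
Substitute:
  delta = (5 × 13100 × 2.23^4) / (384 × (7 × 10¹⁰) × 0.000937)
  delta = 6.431 × 10⁻⁵ m
Convert: delta = 6.431 × 10⁻⁵ m = 0.06431 mm
Final answer: delta = 0.06431 mm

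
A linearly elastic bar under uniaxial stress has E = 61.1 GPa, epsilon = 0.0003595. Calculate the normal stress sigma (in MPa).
Model: a linearly elastic bar under uniaxial stress, so sigma = E·epsilon.
Convert to SI units:
  E = 61.1 GPa = 6.11 × 10¹⁰ Pa
Substitute:
  sigma = (6.11 × 10¹⁰) × 0.0003595
  sigma = 2.197 × 10⁷ Pa
Convert: sigma = 2.197 × 10⁷ Pa = 21.97 MPa
Final answer: sigma = 21.97 MPa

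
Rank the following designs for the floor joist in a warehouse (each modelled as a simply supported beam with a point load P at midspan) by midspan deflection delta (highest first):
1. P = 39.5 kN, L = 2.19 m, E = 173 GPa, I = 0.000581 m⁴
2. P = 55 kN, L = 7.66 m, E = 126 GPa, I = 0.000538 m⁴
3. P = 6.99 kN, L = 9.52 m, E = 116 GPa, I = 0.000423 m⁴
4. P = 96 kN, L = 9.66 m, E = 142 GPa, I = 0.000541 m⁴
Model: a simply supported beam with a point load P at midspan, so delta = (P·L^3) / (48·E·I) (SI units).
  Case 1: delta = (39500 × 2.19^3) / (48 × (1.73 × 10¹¹) × 0.000581) = 8.599 × 10⁻⁵ m = 0.08599 mm
  Case 2: delta = (55000 × 7.66^3) / (48 × (1.26 × 10¹¹) × 0.000538) = 0.007597 m = 7.597 mm
  Case 3: delta = (6990 × 9.52^3) / (48 × (1.16 × 10¹¹) × 0.000423) = 0.002561 m = 2.561 mm
  Case 4: delta = (96000 × 9.66^3) / (48 × (1.42 × 10¹¹) × 0.000541) = 0.02347 m = 23.47 mm
Ordering: 23.47 mm (case 4) > 7.597 mm (case 2) > 2.561 mm (case 3) > 0.08599 mm (case 1)
Final answer: 4, 2, 3, 1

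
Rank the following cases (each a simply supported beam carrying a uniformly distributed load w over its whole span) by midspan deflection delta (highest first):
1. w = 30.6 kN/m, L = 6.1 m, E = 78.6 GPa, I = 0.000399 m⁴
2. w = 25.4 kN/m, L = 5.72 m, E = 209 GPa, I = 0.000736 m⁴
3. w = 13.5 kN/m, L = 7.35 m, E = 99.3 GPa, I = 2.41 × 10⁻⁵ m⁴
Model: a simply supported beam carrying a uniformly distributed load w over its whole span, so delta = (5·w·L^4) / (384·E·I) (SI units).
  Case 1: delta = (5 × 30600 × 6.1^4) / (384 × (7.86 × 10¹⁰) × 0.000399) = 0.01759 m = 17.59 mm
  Case 2: delta = (5 × 25400 × 5.72^4) / (384 × (2.09 × 10¹¹) × 0.000736) = 0.002302 m = 2.302 mm
  Case 3: delta = (5 × 13500 × 7.35^4) / (384 × (9.93 × 10¹⁰) × (2.41 × 10⁻⁵)) = 0.2144 m = 214.4 mm
Ordering: 214.4 mm (case 3) > 17.59 mm (case 1) > 2.302 mm (case 2)
Final answer: 3, 1, 2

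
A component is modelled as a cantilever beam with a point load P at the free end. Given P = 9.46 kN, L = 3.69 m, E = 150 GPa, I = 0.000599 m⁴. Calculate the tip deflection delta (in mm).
Model: a cantilever beam with a point load P at the free end, so delta = (P·L^3) / (3·E·I).
Convert to SI units:
  P = 9.46 kN = 9460 N
  E = 150 GPa = 1.5 × 10¹¹ Pa
Substitute:
  delta = (9460 × 3.69^3) / (3 × (1.5 × 10¹¹) × 0.000599)
  delta = 0.001763 m
Convert: delta = 0.001763 m = 1.763 mm
Final answer: delta = 1.763 mm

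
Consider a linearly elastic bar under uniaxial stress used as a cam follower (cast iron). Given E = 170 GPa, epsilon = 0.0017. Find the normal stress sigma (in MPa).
Model: a linearly elastic bar under uniaxial stress, so sigma = E·epsilon.
Convert to SI units:
  E = 170 GPa = 1.7 × 10¹¹ Pa
Substitute:
  sigma = (1.7 × 10¹¹) × 0.0017
  sigma = 2.89 × 10⁸ Pa
Convert: sigma = 2.89 × 10⁸ Pa = 289 MPa
Final answer: sigma = 289 MPa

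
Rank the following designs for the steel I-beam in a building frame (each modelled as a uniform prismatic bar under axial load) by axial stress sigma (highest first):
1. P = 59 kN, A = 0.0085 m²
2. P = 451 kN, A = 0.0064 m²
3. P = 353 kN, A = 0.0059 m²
Model: a uniform prismatic bar under axial load, so sigma = P / A (SI units).
  Case 1: sigma = 59000 / 0.0085 = 6.941 × 10⁶ Pa = 6.941 MPa
  Case 2: sigma = 451000 / 0.0064 = 7.047 × 10⁷ Pa = 70.47 MPa
  Case 3: sigma = 353000 / 0.0059 = 5.983 × 10⁷ Pa = 59.83 MPa
Ordering: 70.47 MPa (case 2) > 59.83 MPa (case 3) > 6.941 MPa (case 1)
Final answer: 2, 3, 1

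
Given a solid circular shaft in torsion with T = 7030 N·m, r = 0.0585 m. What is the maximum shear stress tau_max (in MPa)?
Model: a solid circular shaft in torsion, so tau_max = (2·T) / (π·r^3).
Substitute:
  tau_max = (2 × 7030) / (π × 0.0585^3)
  tau_max = 2.235 × 10⁷ Pa
Convert: tau_max = 2.235 × 10⁷ Pa = 22.35 MPa
Final answer: tau_max = 22.35 MPa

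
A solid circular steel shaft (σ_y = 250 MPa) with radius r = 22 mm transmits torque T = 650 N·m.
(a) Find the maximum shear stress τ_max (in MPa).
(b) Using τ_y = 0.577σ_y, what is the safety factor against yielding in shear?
(a) For a solid circular shaft, τ_max = T·r/J with J = π·r^4/2, i.e. τ_max = 2·T / (π·r^3). Convert r = 22 mm = 0.022 m.
  τ_max = (2 × 650) / (π × 0.022^3) = 3.886 × 10⁷ Pa = 38.86 MPa
(b) τ_y = 0.577 × 250 = 144.25 MPa
  SF = τ_y/τ_max = 144.25 / 38.86 = 3.712
Final answer: (a) τ_max = 38.86 MPa, (b) SF = 3.712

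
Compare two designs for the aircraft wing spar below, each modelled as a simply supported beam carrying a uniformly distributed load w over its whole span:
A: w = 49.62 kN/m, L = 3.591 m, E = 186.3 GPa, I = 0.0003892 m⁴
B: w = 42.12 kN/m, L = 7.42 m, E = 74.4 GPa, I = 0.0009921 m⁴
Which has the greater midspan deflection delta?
Model: a simply supported beam carrying a uniformly distributed load w over its whole span, so delta = (5·w·L^4) / (384·E·I) (SI units).
  A: delta = (5 × 49620 × 3.591^4) / (384 × (1.863 × 10¹¹) × 0.0003892) = 0.001482 m = 1.482 mm
  B: delta = (5 × 42120 × 7.42^4) / (384 × (7.44 × 10¹⁰) × 0.0009921) = 0.02252 m = 22.52 mm
22.52 mm > 1.482 mm, so B is larger.
Final answer: B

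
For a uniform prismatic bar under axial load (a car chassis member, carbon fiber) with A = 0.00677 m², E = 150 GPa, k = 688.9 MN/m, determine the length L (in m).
Model: a uniform prismatic bar under axial load, so k = (A·E) / L.
Solve for L: L = (A·E) / k.
Convert to SI units:
  E = 150 GPa = 1.5 × 10¹¹ Pa
  k = 688.9 MN/m = 6.889 × 10⁸ N/m
Substitute:
  L = (0.00677 × (1.5 × 10¹¹)) / (6.889 × 10⁸)
  L = 1.474 m
Final answer: L = 1.474 m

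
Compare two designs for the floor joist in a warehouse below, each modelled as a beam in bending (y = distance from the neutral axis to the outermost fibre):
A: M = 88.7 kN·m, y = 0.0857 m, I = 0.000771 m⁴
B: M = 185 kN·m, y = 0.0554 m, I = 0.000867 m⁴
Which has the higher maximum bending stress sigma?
Model: a beam in bending (y = distance from the neutral axis to the outermost fibre), so sigma = (M·y) / I (SI units).
  A: sigma = (88700 × 0.0857) / 0.000771 = 9.859 × 10⁶ Pa = 9.859 MPa
  B: sigma = (185000 × 0.0554) / 0.000867 = 1.182 × 10⁷ Pa = 11.82 MPa
11.82 MPa > 9.859 MPa, so B is larger.
Final answer: B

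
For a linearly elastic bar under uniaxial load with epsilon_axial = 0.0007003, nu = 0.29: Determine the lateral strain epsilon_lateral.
Model: a linearly elastic bar under uniaxial load, so epsilon_lateral = -nu·epsilon_axial.
Substitute:
  epsilon_lateral = -(0.29 × 0.0007003)
  epsilon_lateral = -0.0002031
Final answer: epsilon_lateral = -0.0002031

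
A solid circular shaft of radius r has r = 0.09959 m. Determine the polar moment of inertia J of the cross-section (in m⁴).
Model: a solid circular shaft of radius r, so J = (π·r^4) / 2.
Substitute:
  J = (π × 0.09959^4) / 2
  J = 0.0001545 m⁴
Final answer: J = 0.0001545 m⁴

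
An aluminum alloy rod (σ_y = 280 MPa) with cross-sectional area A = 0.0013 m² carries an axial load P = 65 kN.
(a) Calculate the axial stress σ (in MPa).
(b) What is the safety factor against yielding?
(a) Axial stress σ = P/A. Convert P = 65 kN = 65000 N.
  σ = 65000 / 0.0013 = 5 × 10⁷ Pa = 50 MPa
(b) Safety factor SF = σ_y/σ = 280 / 50 = 5.6
Final answer: (a) σ = 50 MPa, (b) SF = 5.6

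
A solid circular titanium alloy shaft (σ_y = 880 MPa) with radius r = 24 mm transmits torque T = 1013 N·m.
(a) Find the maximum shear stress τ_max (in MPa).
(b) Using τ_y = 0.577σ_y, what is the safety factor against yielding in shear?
(a) For a solid circular shaft, τ_max = T·r/J with J = π·r^4/2, i.e. τ_max = 2·T / (π·r^3). Convert r = 24 mm = 0.024 m.
  τ_max = (2 × 1013) / (π × 0.024^3) = 4.665 × 10⁷ Pa = 46.65 MPa
(b) τ_y = 0.577 × 880 = 507.76 MPa
  SF = τ_y/τ_max = 507.76 / 46.65 = 10.88
Final answer: (a) τ_max = 46.65 MPa, (b) SF = 10.88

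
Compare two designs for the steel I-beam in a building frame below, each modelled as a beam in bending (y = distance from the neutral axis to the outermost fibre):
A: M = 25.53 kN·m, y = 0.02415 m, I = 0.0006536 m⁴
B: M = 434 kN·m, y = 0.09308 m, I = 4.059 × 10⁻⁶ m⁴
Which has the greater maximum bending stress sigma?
Model: a beam in bending (y = distance from the neutral axis to the outermost fibre), so sigma = (M·y) / I (SI units).
  A: sigma = (25530 × 0.02415) / 0.0006536 = 943300 Pa = 0.9433 MPa
  B: sigma = (434000 × 0.09308) / (4.059 × 10⁻⁶) = 9.952 × 10⁹ Pa = 9952 MPa
9952 MPa > 0.9433 MPa, so B is larger.
Final answer: B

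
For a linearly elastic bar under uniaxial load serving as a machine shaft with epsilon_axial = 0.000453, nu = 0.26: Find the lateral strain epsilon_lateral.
Model: a linearly elastic bar under uniaxial load, so epsilon_lateral = -nu·epsilon_axial.
Substitute:
  epsilon_lateral = -(0.26 × 0.000453)
  epsilon_lateral = -0.0001178
Final answer: epsilon_lateral = -0.0001178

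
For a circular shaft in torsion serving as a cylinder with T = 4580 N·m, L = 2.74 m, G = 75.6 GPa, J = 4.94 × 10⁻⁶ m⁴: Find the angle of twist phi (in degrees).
Model: a circular shaft in torsion, so phi = (T·L) / (G·J).
Convert to SI units:
  G = 75.6 GPa = 7.56 × 10¹⁰ Pa
Substitute:
  phi = (4580 × 2.74) / ((7.56 × 10¹⁰) × (4.94 × 10⁻⁶))
  phi = 0.0336 rad
Convert to degrees: phi = 0.0336 × 180/π = 1.925°
Final answer: phi = 1.925°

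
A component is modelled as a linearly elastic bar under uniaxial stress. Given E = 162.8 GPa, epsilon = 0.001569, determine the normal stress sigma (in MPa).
Model: a linearly elastic bar under uniaxial stress, so epsilon = sigma / E.
Solve for sigma: sigma = epsilon·E.
Convert to SI units:
  E = 162.8 GPa = 1.628 × 10¹¹ Pa
Substitute:
  sigma = 0.001569 × (1.628 × 10¹¹)
  sigma = 2.554 × 10⁸ Pa
Convert: sigma = 2.554 × 10⁸ Pa = 255.4 MPa
Final answer: sigma = 255.4 MPa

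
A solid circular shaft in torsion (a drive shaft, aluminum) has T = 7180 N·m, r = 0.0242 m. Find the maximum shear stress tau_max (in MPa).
Model: a solid circular shaft in torsion, so tau_max = (2·T) / (π·r^3).
Substitute:
  tau_max = (2 × 7180) / (π × 0.0242^3)
  tau_max = 3.225 × 10⁸ Pa
Convert: tau_max = 3.225 × 10⁸ Pa = 322.5 MPa
Final answer: tau_max = 322.5 MPa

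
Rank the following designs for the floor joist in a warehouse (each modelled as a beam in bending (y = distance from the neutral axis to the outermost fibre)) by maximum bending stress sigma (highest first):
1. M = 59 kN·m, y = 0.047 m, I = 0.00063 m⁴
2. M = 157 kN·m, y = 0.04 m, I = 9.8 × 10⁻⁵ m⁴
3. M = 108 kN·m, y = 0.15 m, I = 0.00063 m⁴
Model: a beam in bending (y = distance from the neutral axis to the outermost fibre), so sigma = (M·y) / I (SI units).
  Case 1: sigma = (59000 × 0.047) / 0.00063 = 4.402 × 10⁶ Pa = 4.402 MPa
  Case 2: sigma = (157000 × 0.04) / (9.8 × 10⁻⁵) = 6.408 × 10⁷ Pa = 64.08 MPa
  Case 3: sigma = (108000 × 0.15) / 0.00063 = 2.571 × 10⁷ Pa = 25.71 MPa
Ordering: 64.08 MPa (case 2) > 25.71 MPa (case 3) > 4.402 MPa (case 1)
Final answer: 2, 3, 1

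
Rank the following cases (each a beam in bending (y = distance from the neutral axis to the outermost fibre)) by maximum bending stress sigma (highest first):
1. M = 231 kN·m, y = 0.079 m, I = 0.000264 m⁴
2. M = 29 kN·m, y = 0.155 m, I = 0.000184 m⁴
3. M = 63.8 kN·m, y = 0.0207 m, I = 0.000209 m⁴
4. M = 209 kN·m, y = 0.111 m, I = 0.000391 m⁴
Model: a beam in bending (y = distance from the neutral axis to the outermost fibre), so sigma = (M·y) / I (SI units).
  Case 1: sigma = (231000 × 0.079) / 0.000264 = 6.912 × 10⁷ Pa = 69.12 MPa
  Case 2: sigma = (29000 × 0.155) / 0.000184 = 2.443 × 10⁷ Pa = 24.43 MPa
  Case 3: sigma = (63800 × 0.0207) / 0.000209 = 6.319 × 10⁶ Pa = 6.319 MPa
  Case 4: sigma = (209000 × 0.111) / 0.000391 = 5.933 × 10⁷ Pa = 59.33 MPa
Ordering: 69.12 MPa (case 1) > 59.33 MPa (case 4) > 24.43 MPa (case 2) > 6.319 MPa (case 3)
Final answer: 1, 4, 2, 3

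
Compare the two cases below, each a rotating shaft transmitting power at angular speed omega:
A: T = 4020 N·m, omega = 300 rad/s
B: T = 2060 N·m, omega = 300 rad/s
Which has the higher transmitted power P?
Model: a rotating shaft transmitting power at angular speed omega, so P = T·omega (SI units).
  A: P = 4020 × 300 = 1.206 × 10⁶ W = 1206 kW
  B: P = 2060 × 300 = 618000 W = 618 kW
1206 kW > 618 kW, so A is larger.
Final answer: A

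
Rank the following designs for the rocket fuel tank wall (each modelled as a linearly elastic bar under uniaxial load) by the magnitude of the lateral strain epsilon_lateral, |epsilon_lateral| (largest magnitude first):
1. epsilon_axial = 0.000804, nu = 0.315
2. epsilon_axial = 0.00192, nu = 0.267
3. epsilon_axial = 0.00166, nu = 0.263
Model: a linearly elastic bar under uniaxial load, so epsilon_lateral = -nu·epsilon_axial (SI units).
  Case 1: epsilon_lateral = -(0.315 × 0.000804) = -0.0002533
  Case 2: epsilon_lateral = -(0.267 × 0.00192) = -0.0005126
  Case 3: epsilon_lateral = -(0.263 × 0.00166) = -0.0004366
Ordering by |epsilon_lateral|: 0.0005126 (case 2) > 0.0004366 (case 3) > 0.0002533 (case 1)
Final answer: 2, 3, 1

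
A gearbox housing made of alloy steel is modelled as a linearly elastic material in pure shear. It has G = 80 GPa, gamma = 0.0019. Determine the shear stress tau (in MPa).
Model: a linearly elastic material in pure shear, so tau = G·gamma.
Convert to SI units:
  G = 80 GPa = 8 × 10¹⁰ Pa
Substitute:
  tau = (8 × 10¹⁰) × 0.0019
  tau = 1.52 × 10⁸ Pa
Convert: tau = 1.52 × 10⁸ Pa = 152 MPa
Final answer: tau = 152 MPa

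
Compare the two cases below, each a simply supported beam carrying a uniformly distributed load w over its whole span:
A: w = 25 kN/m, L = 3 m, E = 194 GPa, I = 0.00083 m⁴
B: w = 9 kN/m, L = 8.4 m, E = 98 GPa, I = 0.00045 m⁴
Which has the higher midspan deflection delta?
Model: a simply supported beam carrying a uniformly distributed load w over its whole span, so delta = (5·w·L^4) / (384·E·I) (SI units).
  A: delta = (5 × 25000 × 3^4) / (384 × (1.94 × 10¹¹) × 0.00083) = 0.0001638 m = 0.1638 mm
  B: delta = (5 × 9000 × 8.4^4) / (384 × (9.8 × 10¹⁰) × 0.00045) = 0.01323 m = 13.23 mm
13.23 mm > 0.1638 mm, so B is larger.
Final answer: B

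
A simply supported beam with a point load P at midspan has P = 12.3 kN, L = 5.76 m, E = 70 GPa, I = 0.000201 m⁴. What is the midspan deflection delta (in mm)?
Model: a simply supported beam with a point load P at midspan, so delta = (P·L^3) / (48·E·I).
Convert to SI units:
  P = 12.3 kN = 12300 N
  E = 70 GPa = 7 × 10¹⁰ Pa
Substitute:
  delta = (12300 × 5.76^3) / (48 × (7 × 10¹⁰) × 0.000201)
  delta = 0.00348 m
Convert: delta = 0.00348 m = 3.48 mm
Final answer: delta = 3.48 mm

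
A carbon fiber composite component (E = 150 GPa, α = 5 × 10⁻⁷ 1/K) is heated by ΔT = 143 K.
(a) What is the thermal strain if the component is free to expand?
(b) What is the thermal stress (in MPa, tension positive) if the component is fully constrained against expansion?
(a) Free thermal strain ε_th = α·ΔT = (5 × 10⁻⁷) × 143 = 7.15 × 10⁻⁵
(b) Fully constrained, the expansion is suppressed, so σ = -E·α·ΔT. Convert E = 150 GPa = 1.5 × 10¹¹ Pa.
  σ = -(1.5 × 10¹¹) × (5 × 10⁻⁷) × 143 = -1.072 × 10⁷ Pa = -10.72 MPa (compressive)
Final answer: (a) ε_th = 7.15 × 10⁻⁵, (b) σ = -10.72 MPa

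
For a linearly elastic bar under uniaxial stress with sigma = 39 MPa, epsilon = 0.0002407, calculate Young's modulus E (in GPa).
Model: a linearly elastic bar under uniaxial stress, so epsilon = sigma / E.
Solve for E: E = sigma / epsilon.
Convert to SI units:
  sigma = 39 MPa = 3.9 × 10⁷ Pa
Substitute:
  E = (3.9 × 10⁷) / 0.0002407
  E = 1.62 × 10¹¹ Pa
Convert: E = 1.62 × 10¹¹ Pa = 162 GPa
Final answer: E = 162 GPa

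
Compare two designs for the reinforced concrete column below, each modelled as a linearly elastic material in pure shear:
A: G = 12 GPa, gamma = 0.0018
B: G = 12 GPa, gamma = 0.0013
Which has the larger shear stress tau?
Model: a linearly elastic material in pure shear, so tau = G·gamma (SI units).
  A: tau = (1.2 × 10¹⁰) × 0.0018 = 2.16 × 10⁷ Pa = 21.6 MPa
  B: tau = (1.2 × 10¹⁰) × 0.0013 = 1.56 × 10⁷ Pa = 15.6 MPa
21.6 MPa > 15.6 MPa, so A is larger.
Final answer: A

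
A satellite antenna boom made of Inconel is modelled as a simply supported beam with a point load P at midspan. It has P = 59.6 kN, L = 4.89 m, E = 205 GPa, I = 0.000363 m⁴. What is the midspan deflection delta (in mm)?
Model: a simply supported beam with a point load P at midspan, so delta = (P·L^3) / (48·E·I).
Convert to SI units:
  P = 59.6 kN = 59600 N
  E = 205 GPa = 2.05 × 10¹¹ Pa
Substitute:
  delta = (59600 × 4.89^3) / (48 × (2.05 × 10¹¹) × 0.000363)
  delta = 0.001951 m
Convert: delta = 0.001951 m = 1.951 mm
Final answer: delta = 1.951 mm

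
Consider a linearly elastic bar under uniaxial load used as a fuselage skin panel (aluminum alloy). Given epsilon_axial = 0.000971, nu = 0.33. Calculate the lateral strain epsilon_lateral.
Model: a linearly elastic bar under uniaxial load, so epsilon_lateral = -nu·epsilon_axial.
Substitute:
  epsilon_lateral = -(0.33 × 0.000971)
  epsilon_lateral = -0.0003204
Final answer: epsilon_lateral = -0.0003204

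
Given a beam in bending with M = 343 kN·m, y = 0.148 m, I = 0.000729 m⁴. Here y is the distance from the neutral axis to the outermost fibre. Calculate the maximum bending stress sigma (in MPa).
Model: a beam in bending, so sigma = (M·y) / I.
Convert to SI units:
  M = 343 kN·m = 343000 N·m
Substitute:
  sigma = (343000 × 0.148) / 0.000729
  sigma = 6.964 × 10⁷ Pa
Convert: sigma = 6.964 × 10⁷ Pa = 69.64 MPa
Final answer: sigma = 69.64 MPa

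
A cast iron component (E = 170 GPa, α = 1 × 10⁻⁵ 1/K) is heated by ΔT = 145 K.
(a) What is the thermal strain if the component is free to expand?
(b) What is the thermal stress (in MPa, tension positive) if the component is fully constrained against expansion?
(a) Free thermal strain ε_th = α·ΔT = (1 × 10⁻⁵) × 145 = 0.00145
(b) Fully constrained, the expansion is suppressed, so σ = -E·α·ΔT. Convert E = 170 GPa = 1.7 × 10¹¹ Pa.
  σ = -(1.7 × 10¹¹) × (1 × 10⁻⁵) × 145 = -2.465 × 10⁸ Pa = -246.5 MPa (compressive)
Final answer: (a) ε_th = 0.00145, (b) σ = -246.5 MPa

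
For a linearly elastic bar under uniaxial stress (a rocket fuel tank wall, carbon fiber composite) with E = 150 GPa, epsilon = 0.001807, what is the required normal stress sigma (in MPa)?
Model: a linearly elastic bar under uniaxial stress, so epsilon = sigma / E.
Solve for sigma: sigma = epsilon·E.
Convert to SI units:
  E = 150 GPa = 1.5 × 10¹¹ Pa
Substitute:
  sigma = 0.001807 × (1.5 × 10¹¹)
  sigma = 2.71 × 10⁸ Pa
Convert: sigma = 2.71 × 10⁸ Pa = 271 MPa
Final answer: sigma = 271 MPa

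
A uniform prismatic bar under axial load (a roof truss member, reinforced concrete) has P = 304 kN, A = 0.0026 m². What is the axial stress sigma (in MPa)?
Model: a uniform prismatic bar under axial load, so sigma = P / A.
Convert to SI units:
  P = 304 kN = 304000 N
Substitute:
  sigma = 304000 / 0.0026
  sigma = 1.169 × 10⁸ Pa
Convert: sigma = 1.169 × 10⁸ Pa = 116.9 MPa
Final answer: sigma = 116.9 MPa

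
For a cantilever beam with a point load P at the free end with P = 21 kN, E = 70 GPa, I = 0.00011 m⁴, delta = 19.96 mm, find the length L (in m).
Model: a cantilever beam with a point load P at the free end, so delta = (P·L^3) / (3·E·I).
Solve for L: L = ((3·delta·E·I) / P)^(1/3).
Convert to SI units:
  P = 21 kN = 21000 N
  E = 70 GPa = 7 × 10¹⁰ Pa
  delta = 19.96 mm = 0.01996 m
Substitute:
  L = ((3 × 0.01996 × (7 × 10¹⁰) × 0.00011) / 21000)^(1/3)
  L = 2.8 m
Final answer: L = 2.8 m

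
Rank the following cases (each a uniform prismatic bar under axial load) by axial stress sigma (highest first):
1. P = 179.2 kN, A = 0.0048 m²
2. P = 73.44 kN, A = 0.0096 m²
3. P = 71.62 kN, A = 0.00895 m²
Model: a uniform prismatic bar under axial load, so sigma = P / A (SI units).
  Case 1: sigma = 179200 / 0.0048 = 3.733 × 10⁷ Pa = 37.33 MPa
  Case 2: sigma = 73440 / 0.0096 = 7.65 × 10⁶ Pa = 7.65 MPa
  Case 3: sigma = 71620 / 0.00895 = 8.002 × 10⁶ Pa = 8.002 MPa
Ordering: 37.33 MPa (case 1) > 8.002 MPa (case 3) > 7.65 MPa (case 2)
Final answer: 1, 3, 2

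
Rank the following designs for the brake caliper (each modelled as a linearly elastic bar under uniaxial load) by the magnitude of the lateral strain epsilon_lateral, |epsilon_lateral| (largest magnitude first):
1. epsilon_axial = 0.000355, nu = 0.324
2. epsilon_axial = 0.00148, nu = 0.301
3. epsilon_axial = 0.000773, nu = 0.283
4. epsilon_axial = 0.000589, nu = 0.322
Model: a linearly elastic bar under uniaxial load, so epsilon_lateral = -nu·epsilon_axial (SI units).
  Case 1: epsilon_lateral = -(0.324 × 0.000355) = -0.000115
  Case 2: epsilon_lateral = -(0.301 × 0.00148) = -0.0004455
  Case 3: epsilon_lateral = -(0.283 × 0.000773) = -0.0002188
  Case 4: epsilon_lateral = -(0.322 × 0.000589) = -0.0001897
Ordering by |epsilon_lateral|: 0.0004455 (case 2) > 0.0002188 (case 3) > 0.0001897 (case 4) > 0.000115 (case 1)
Final answer: 2, 3, 4, 1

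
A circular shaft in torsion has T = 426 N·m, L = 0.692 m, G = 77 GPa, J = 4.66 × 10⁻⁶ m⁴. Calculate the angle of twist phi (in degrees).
Model: a circular shaft in torsion, so phi = (T·L) / (G·J).
Convert to SI units:
  G = 77 GPa = 7.7 × 10¹⁰ Pa
Substitute:
  phi = (426 × 0.692) / ((7.7 × 10¹⁰) × (4.66 × 10⁻⁶))
  phi = 0.0008216 rad
Convert to degrees: phi = 0.0008216 × 180/π = 0.04707°
Final answer: phi = 0.04707°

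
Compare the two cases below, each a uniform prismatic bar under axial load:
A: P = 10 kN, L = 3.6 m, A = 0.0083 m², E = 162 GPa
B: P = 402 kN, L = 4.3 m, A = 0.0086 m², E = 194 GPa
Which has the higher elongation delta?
Model: a uniform prismatic bar under axial load, so delta = (P·L) / (A·E) (SI units).
  A: delta = (10000 × 3.6) / (0.0083 × (1.62 × 10¹¹)) = 2.677 × 10⁻⁵ m = 0.02677 mm
  B: delta = (402000 × 4.3) / (0.0086 × (1.94 × 10¹¹)) = 0.001036 m = 1.036 mm
1.036 mm > 0.02677 mm, so B is larger.
Final answer: B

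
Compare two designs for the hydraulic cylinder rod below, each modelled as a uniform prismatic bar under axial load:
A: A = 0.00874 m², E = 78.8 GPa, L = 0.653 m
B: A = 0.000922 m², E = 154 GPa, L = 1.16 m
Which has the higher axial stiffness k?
Model: a uniform prismatic bar under axial load, so k = (A·E) / L (SI units).
  A: k = (0.00874 × (7.88 × 10¹⁰)) / 0.653 = 1.055 × 10⁹ N/m = 1055 MN/m
  B: k = (0.000922 × (1.54 × 10¹¹)) / 1.16 = 1.224 × 10⁸ N/m = 122.4 MN/m
1055 MN/m > 122.4 MN/m, so A is larger.
Final answer: A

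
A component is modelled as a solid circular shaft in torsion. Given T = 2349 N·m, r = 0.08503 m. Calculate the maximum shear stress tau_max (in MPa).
Model: a solid circular shaft in torsion, so tau_max = (2·T) / (π·r^3).
Substitute:
  tau_max = (2 × 2349) / (π × 0.08503^3)
  tau_max = 2.432 × 10⁶ Pa
Convert: tau_max = 2.432 × 10⁶ Pa = 2.432 MPa
Final answer: tau_max = 2.432 MPa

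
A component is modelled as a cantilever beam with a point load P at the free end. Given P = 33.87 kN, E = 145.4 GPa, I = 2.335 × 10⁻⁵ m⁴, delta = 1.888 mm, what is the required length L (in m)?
Model: a cantilever beam with a point load P at the free end, so delta = (P·L^3) / (3·E·I).
Solve for L: L = ((3·delta·E·I) / P)^(1/3).
Convert to SI units:
  P = 33.87 kN = 33870 N
  E = 145.4 GPa = 1.454 × 10¹¹ Pa
  delta = 1.888 mm = 0.001888 m
Substitute:
  L = ((3 × 0.001888 × (1.454 × 10¹¹) × (2.335 × 10⁻⁵)) / 33870)^(1/3)
  L = 0.828 m
Final answer: L = 0.828 m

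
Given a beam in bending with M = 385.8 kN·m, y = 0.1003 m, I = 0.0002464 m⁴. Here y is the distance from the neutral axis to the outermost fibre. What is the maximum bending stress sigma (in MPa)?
Model: a beam in bending, so sigma = (M·y) / I.
Convert to SI units:
  M = 385.8 kN·m = 385800 N·m
Substitute:
  sigma = (385800 × 0.1003) / 0.0002464
  sigma = 1.57 × 10⁸ Pa
Convert: sigma = 1.57 × 10⁸ Pa = 157 MPa
Final answer: sigma = 157 MPa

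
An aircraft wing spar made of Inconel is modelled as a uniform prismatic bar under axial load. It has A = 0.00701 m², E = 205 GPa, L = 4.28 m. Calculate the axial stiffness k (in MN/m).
Model: a uniform prismatic bar under axial load, so k = (A·E) / L.
Convert to SI units:
  E = 205 GPa = 2.05 × 10¹¹ Pa
Substitute:
  k = (0.00701 × (2.05 × 10¹¹)) / 4.28
  k = 3.358 × 10⁸ N/m
Convert: k = 3.358 × 10⁸ N/m = 335.8 MN/m
Final answer: k = 335.8 MN/m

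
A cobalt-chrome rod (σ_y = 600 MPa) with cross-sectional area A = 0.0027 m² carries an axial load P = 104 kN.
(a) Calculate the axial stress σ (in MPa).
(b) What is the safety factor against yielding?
(a) Axial stress σ = P/A. Convert P = 104 kN = 104000 N.
  σ = 104000 / 0.0027 = 3.852 × 10⁷ Pa = 38.52 MPa
(b) Safety factor SF = σ_y/σ = 600 / 38.52 = 15.58
Final answer: (a) σ = 38.52 MPa, (b) SF = 15.58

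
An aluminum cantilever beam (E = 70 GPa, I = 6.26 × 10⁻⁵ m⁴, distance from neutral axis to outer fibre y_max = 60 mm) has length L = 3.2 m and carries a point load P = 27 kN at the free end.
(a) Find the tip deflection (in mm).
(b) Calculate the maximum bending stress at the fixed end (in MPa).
(a) Tip deflection of a cantilever with an end point load: δ = P·L^3 / (3·E·I). Convert P = 27 kN = 27000 N, E = 70 GPa = 7 × 10¹⁰ Pa.
  δ = (27000 × 3.2^3) / (3 × (7 × 10¹⁰) × (6.26 × 10⁻⁵)) = 0.0673 m = 67.3 mm
(b) Maximum bending moment at the fixed end: M = P·L = 27000 × 3.2 = 86400 N·m. Convert y_max = 60 mm = 0.06 m.
  σ = M·y_max / I = (86400 × 0.06) / (6.26 × 10⁻⁵) = 8.281 × 10⁷ Pa = 82.81 MPa
Final answer: (a) δ = 67.3 mm, (b) σ = 82.81 MPa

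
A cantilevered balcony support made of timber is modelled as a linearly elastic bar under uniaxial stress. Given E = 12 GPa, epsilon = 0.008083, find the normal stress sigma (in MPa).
Model: a linearly elastic bar under uniaxial stress, so epsilon = sigma / E.
Solve for sigma: sigma = epsilon·E.
Convert to SI units:
  E = 12 GPa = 1.2 × 10¹⁰ Pa
Substitute:
  sigma = 0.008083 × (1.2 × 10¹⁰)
  sigma = 9.7 × 10⁷ Pa
Convert: sigma = 9.7 × 10⁷ Pa = 97 MPa
Final answer: sigma = 97 MPa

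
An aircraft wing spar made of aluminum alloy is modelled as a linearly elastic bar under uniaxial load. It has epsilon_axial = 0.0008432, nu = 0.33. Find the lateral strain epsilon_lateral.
Model: a linearly elastic bar under uniaxial load, so epsilon_lateral = -nu·epsilon_axial.
Substitute:
  epsilon_lateral = -(0.33 × 0.0008432)
  epsilon_lateral = -0.0002783
Final answer: epsilon_lateral = -0.0002783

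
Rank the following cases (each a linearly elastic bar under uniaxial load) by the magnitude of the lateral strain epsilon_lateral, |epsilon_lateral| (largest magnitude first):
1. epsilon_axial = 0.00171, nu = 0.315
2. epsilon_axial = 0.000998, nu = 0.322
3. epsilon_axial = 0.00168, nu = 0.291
Model: a linearly elastic bar under uniaxial load, so epsilon_lateral = -nu·epsilon_axial (SI units).
  Case 1: epsilon_lateral = -(0.315 × 0.00171) = -0.0005387
  Case 2: epsilon_lateral = -(0.322 × 0.000998) = -0.0003214
  Case 3: epsilon_lateral = -(0.291 × 0.00168) = -0.0004889
Ordering by |epsilon_lateral|: 0.0005387 (case 1) > 0.0004889 (case 3) > 0.0003214 (case 2)
Final answer: 1, 3, 2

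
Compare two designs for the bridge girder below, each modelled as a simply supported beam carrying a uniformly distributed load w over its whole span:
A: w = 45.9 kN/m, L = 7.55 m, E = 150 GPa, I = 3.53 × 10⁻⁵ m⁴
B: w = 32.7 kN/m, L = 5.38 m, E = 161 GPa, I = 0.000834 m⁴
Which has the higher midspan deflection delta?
Model: a simply supported beam carrying a uniformly distributed load w over its whole span, so delta = (5·w·L^4) / (384·E·I) (SI units).
  A: delta = (5 × 45900 × 7.55^4) / (384 × (1.5 × 10¹¹) × (3.53 × 10⁻⁵)) = 0.3668 m = 366.8 mm
  B: delta = (5 × 32700 × 5.38^4) / (384 × (1.61 × 10¹¹) × 0.000834) = 0.002657 m = 2.657 mm
366.8 mm > 2.657 mm, so A is larger.
Final answer: A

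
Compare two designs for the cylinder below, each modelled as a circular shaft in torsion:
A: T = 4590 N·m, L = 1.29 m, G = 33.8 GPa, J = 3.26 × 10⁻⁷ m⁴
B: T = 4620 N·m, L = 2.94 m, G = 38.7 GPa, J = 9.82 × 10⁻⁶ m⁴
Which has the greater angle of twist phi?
Model: a circular shaft in torsion, so phi = (T·L) / (G·J) (SI units).
  A: phi = (4590 × 1.29) / ((3.38 × 10¹⁰) × (3.26 × 10⁻⁷)) = 0.5374 rad = 30.79°
  B: phi = (4620 × 2.94) / ((3.87 × 10¹⁰) × (9.82 × 10⁻⁶)) = 0.03574 rad = 2.048°
30.79° > 2.048°, so A is larger.
Final answer: A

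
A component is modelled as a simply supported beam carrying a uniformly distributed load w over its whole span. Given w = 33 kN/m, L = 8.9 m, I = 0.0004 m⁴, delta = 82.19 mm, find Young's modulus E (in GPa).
Model: a simply supported beam carrying a uniformly distributed load w over its whole span, so delta = (5·w·L^4) / (384·E·I).
Solve for E: E = (5·w·L^4) / (384·delta·I).
Convert to SI units:
  w = 33 kN/m = 33000 N/m
  delta = 82.19 mm = 0.08219 m
Substitute:
  E = (5 × 33000 × 8.9^4) / (384 × 0.08219 × 0.0004)
  E = 8.2 × 10¹⁰ Pa
Convert: E = 8.2 × 10¹⁰ Pa = 82 GPa
Final answer: E = 82 GPa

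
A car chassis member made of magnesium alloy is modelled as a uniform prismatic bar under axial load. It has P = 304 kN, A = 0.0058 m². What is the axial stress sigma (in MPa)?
Model: a uniform prismatic bar under axial load, so sigma = P / A.
Convert to SI units:
  P = 304 kN = 304000 N
Substitute:
  sigma = 304000 / 0.0058
  sigma = 5.241 × 10⁷ Pa
Convert: sigma = 5.241 × 10⁷ Pa = 52.41 MPa
Final answer: sigma = 52.41 MPa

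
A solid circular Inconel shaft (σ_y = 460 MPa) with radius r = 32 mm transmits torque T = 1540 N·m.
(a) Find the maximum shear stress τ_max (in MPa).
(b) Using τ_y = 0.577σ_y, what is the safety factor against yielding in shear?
(a) For a solid circular shaft, τ_max = T·r/J with J = π·r^4/2, i.e. τ_max = 2·T / (π·r^3). Convert r = 32 mm = 0.032 m.
  τ_max = (2 × 1540) / (π × 0.032^3) = 2.992 × 10⁷ Pa = 29.92 MPa
(b) τ_y = 0.577 × 460 = 265.42 MPa
  SF = τ_y/τ_max = 265.42 / 29.92 = 8.871
Final answer: (a) τ_max = 29.92 MPa, (b) SF = 8.871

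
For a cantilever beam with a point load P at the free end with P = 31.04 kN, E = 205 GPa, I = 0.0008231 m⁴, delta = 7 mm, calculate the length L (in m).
Model: a cantilever beam with a point load P at the free end, so delta = (P·L^3) / (3·E·I).
Solve for L: L = ((3·delta·E·I) / P)^(1/3).
Convert to SI units:
  P = 31.04 kN = 31040 N
  E = 205 GPa = 2.05 × 10¹¹ Pa
  delta = 7 mm = 0.007 m
Substitute:
  L = ((3 × 0.007 × (2.05 × 10¹¹) × 0.0008231) / 31040)^(1/3)
  L = 4.851 m
Final answer: L = 4.851 m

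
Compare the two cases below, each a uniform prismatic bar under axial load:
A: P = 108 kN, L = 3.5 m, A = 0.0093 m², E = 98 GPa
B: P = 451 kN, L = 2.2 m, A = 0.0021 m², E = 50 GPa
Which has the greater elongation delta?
Model: a uniform prismatic bar under axial load, so delta = (P·L) / (A·E) (SI units).
  A: delta = (108000 × 3.5) / (0.0093 × (9.8 × 10¹⁰)) = 0.0004147 m = 0.4147 mm
  B: delta = (451000 × 2.2) / (0.0021 × (5 × 10¹⁰)) = 0.00945 m = 9.45 mm
9.45 mm > 0.4147 mm, so B is larger.
Final answer: B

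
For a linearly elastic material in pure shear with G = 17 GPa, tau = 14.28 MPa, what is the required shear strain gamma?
Model: a linearly elastic material in pure shear, so tau = G·gamma.
Solve for gamma: gamma = tau / G.
Convert to SI units:
  G = 17 GPa = 1.7 × 10¹⁰ Pa
  tau = 14.28 MPa = 1.428 × 10⁷ Pa
Substitute:
  gamma = (1.428 × 10⁷) / (1.7 × 10¹⁰)
  gamma = 0.00084
Final answer: gamma = 0.00084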